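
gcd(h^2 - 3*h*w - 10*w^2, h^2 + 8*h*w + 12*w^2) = h + 2*w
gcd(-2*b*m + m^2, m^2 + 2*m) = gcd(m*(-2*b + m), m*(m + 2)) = m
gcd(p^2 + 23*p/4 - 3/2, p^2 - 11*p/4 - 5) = 1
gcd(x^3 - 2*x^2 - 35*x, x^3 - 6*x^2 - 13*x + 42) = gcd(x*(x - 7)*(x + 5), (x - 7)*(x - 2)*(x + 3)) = x - 7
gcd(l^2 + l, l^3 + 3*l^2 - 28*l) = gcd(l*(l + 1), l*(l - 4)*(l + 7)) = l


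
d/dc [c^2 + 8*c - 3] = 2*c + 8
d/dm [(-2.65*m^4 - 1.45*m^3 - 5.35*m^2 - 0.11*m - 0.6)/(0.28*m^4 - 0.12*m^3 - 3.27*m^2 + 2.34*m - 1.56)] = (0.724*m^6 + 20.327*m^5 - 14.4111*m^4 + 10.3956*m^3 - 6.3087*m^2 + 12.768*m + 1.5756)/(0.0784*m^8 - 0.0672*m^7 - 1.8168*m^6 + 2.0952*m^5 + 9.2577*m^4 - 14.9292*m^3 + 15.678*m^2 - 7.3008*m + 2.4336)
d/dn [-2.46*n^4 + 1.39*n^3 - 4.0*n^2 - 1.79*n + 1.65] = -9.84*n^3 + 4.17*n^2 - 8.0*n - 1.79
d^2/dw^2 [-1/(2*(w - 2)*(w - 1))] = (-(w - 2)^2 - (w - 2)*(w - 1) - (w - 1)^2)/((w - 2)^3*(w - 1)^3)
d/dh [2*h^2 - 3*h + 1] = 4*h - 3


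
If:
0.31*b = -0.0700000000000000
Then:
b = -0.23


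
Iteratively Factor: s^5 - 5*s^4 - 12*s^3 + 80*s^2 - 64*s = (s - 4)*(s^4 - s^3 - 16*s^2 + 16*s) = s*(s - 4)*(s^3 - s^2 - 16*s + 16) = s*(s - 4)*(s - 1)*(s^2 - 16) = s*(s - 4)*(s - 1)*(s + 4)*(s - 4)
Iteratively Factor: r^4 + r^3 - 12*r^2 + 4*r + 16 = (r - 2)*(r^3 + 3*r^2 - 6*r - 8) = (r - 2)*(r + 4)*(r^2 - r - 2) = (r - 2)*(r + 1)*(r + 4)*(r - 2)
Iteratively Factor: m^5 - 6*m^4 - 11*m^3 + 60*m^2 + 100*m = (m - 5)*(m^4 - m^3 - 16*m^2 - 20*m) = (m - 5)*(m + 2)*(m^3 - 3*m^2 - 10*m) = (m - 5)^2*(m + 2)*(m^2 + 2*m) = m*(m - 5)^2*(m + 2)*(m + 2)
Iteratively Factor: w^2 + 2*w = (w + 2)*(w)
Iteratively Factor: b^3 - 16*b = (b + 4)*(b^2 - 4*b) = (b - 4)*(b + 4)*(b)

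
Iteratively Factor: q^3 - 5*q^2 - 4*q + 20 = (q - 5)*(q^2 - 4) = (q - 5)*(q + 2)*(q - 2)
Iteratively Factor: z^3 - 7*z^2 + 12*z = (z - 4)*(z^2 - 3*z) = z*(z - 4)*(z - 3)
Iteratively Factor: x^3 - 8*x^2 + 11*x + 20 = (x - 5)*(x^2 - 3*x - 4) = (x - 5)*(x - 4)*(x + 1)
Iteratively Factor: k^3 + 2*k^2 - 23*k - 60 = (k + 4)*(k^2 - 2*k - 15) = (k + 3)*(k + 4)*(k - 5)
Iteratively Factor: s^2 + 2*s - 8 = (s - 2)*(s + 4)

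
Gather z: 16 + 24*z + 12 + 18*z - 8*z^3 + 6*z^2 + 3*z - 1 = -8*z^3 + 6*z^2 + 45*z + 27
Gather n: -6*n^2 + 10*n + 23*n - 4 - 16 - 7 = -6*n^2 + 33*n - 27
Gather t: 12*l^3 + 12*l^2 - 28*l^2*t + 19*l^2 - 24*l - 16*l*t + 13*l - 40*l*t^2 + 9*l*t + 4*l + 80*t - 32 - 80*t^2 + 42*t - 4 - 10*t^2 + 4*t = 12*l^3 + 31*l^2 - 7*l + t^2*(-40*l - 90) + t*(-28*l^2 - 7*l + 126) - 36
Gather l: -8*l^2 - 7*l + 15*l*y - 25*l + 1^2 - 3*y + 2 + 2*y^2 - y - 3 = -8*l^2 + l*(15*y - 32) + 2*y^2 - 4*y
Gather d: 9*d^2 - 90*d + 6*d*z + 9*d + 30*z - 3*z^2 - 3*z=9*d^2 + d*(6*z - 81) - 3*z^2 + 27*z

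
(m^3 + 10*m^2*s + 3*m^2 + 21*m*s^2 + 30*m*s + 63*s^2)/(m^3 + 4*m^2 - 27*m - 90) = (m^2 + 10*m*s + 21*s^2)/(m^2 + m - 30)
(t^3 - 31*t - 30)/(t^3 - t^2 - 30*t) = (t + 1)/t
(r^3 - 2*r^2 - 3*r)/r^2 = r - 2 - 3/r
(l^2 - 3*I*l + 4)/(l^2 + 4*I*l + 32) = (l + I)/(l + 8*I)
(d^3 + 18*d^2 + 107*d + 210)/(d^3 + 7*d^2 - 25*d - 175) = (d + 6)/(d - 5)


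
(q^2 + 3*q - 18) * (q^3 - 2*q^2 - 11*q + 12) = q^5 + q^4 - 35*q^3 + 15*q^2 + 234*q - 216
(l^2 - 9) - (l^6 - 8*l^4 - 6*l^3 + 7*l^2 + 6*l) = -l^6 + 8*l^4 + 6*l^3 - 6*l^2 - 6*l - 9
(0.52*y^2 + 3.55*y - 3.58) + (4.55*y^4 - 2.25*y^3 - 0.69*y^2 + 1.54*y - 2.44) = 4.55*y^4 - 2.25*y^3 - 0.17*y^2 + 5.09*y - 6.02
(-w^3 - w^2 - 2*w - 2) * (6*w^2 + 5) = -6*w^5 - 6*w^4 - 17*w^3 - 17*w^2 - 10*w - 10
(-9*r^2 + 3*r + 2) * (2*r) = -18*r^3 + 6*r^2 + 4*r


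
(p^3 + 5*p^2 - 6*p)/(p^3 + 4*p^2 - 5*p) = (p + 6)/(p + 5)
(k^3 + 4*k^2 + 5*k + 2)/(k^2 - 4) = (k^2 + 2*k + 1)/(k - 2)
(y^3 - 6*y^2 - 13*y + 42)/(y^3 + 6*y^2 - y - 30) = (y - 7)/(y + 5)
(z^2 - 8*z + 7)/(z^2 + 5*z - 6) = (z - 7)/(z + 6)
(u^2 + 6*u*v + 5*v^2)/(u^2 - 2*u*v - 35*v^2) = (u + v)/(u - 7*v)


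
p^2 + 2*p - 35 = (p - 5)*(p + 7)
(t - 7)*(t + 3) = t^2 - 4*t - 21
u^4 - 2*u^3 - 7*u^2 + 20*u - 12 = (u - 2)^2*(u - 1)*(u + 3)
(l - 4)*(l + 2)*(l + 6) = l^3 + 4*l^2 - 20*l - 48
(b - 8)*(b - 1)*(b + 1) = b^3 - 8*b^2 - b + 8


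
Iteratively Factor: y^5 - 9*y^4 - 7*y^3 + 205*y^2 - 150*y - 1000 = (y - 5)*(y^4 - 4*y^3 - 27*y^2 + 70*y + 200) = (y - 5)^2*(y^3 + y^2 - 22*y - 40) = (y - 5)^2*(y + 2)*(y^2 - y - 20) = (y - 5)^2*(y + 2)*(y + 4)*(y - 5)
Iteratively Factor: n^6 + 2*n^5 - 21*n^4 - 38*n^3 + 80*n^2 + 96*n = (n - 2)*(n^5 + 4*n^4 - 13*n^3 - 64*n^2 - 48*n) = (n - 4)*(n - 2)*(n^4 + 8*n^3 + 19*n^2 + 12*n) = (n - 4)*(n - 2)*(n + 4)*(n^3 + 4*n^2 + 3*n) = (n - 4)*(n - 2)*(n + 3)*(n + 4)*(n^2 + n) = (n - 4)*(n - 2)*(n + 1)*(n + 3)*(n + 4)*(n)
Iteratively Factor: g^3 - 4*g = (g)*(g^2 - 4) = g*(g - 2)*(g + 2)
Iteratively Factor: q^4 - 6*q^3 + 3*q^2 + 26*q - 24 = (q - 1)*(q^3 - 5*q^2 - 2*q + 24) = (q - 1)*(q + 2)*(q^2 - 7*q + 12) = (q - 3)*(q - 1)*(q + 2)*(q - 4)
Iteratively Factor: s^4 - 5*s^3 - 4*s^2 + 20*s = (s - 5)*(s^3 - 4*s) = (s - 5)*(s + 2)*(s^2 - 2*s) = (s - 5)*(s - 2)*(s + 2)*(s)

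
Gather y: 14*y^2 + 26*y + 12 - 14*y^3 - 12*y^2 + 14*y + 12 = -14*y^3 + 2*y^2 + 40*y + 24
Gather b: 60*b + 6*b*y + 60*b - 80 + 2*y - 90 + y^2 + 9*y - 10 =b*(6*y + 120) + y^2 + 11*y - 180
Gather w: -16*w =-16*w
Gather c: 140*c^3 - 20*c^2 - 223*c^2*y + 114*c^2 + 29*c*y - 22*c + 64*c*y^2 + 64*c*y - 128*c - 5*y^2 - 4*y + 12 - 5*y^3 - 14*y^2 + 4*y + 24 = 140*c^3 + c^2*(94 - 223*y) + c*(64*y^2 + 93*y - 150) - 5*y^3 - 19*y^2 + 36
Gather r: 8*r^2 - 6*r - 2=8*r^2 - 6*r - 2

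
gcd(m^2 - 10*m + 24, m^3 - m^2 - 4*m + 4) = 1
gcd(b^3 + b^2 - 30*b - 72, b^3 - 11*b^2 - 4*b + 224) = b + 4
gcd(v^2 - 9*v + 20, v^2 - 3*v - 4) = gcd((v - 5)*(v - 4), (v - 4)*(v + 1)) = v - 4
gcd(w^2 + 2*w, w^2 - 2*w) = w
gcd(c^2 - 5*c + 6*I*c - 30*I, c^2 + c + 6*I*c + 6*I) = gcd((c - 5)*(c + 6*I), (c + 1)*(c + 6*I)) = c + 6*I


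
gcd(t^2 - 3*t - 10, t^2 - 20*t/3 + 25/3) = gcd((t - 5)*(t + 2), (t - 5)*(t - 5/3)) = t - 5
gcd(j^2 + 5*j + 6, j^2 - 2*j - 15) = j + 3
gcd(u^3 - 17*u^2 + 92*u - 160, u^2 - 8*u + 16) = u - 4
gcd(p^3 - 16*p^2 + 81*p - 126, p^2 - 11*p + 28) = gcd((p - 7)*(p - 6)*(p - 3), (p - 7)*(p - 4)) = p - 7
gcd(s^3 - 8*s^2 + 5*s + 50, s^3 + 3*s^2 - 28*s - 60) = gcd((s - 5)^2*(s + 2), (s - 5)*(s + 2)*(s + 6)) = s^2 - 3*s - 10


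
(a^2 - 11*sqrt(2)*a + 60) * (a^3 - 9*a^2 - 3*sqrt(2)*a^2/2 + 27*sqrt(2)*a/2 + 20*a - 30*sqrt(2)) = a^5 - 25*sqrt(2)*a^4/2 - 9*a^4 + 113*a^3 + 225*sqrt(2)*a^3/2 - 837*a^2 - 340*sqrt(2)*a^2 + 810*sqrt(2)*a + 1860*a - 1800*sqrt(2)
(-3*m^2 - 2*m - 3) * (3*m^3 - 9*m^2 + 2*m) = -9*m^5 + 21*m^4 + 3*m^3 + 23*m^2 - 6*m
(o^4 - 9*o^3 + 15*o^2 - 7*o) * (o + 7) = o^5 - 2*o^4 - 48*o^3 + 98*o^2 - 49*o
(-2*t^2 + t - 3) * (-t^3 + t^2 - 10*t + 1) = 2*t^5 - 3*t^4 + 24*t^3 - 15*t^2 + 31*t - 3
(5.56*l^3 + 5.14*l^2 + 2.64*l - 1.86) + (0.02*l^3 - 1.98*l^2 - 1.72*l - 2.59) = 5.58*l^3 + 3.16*l^2 + 0.92*l - 4.45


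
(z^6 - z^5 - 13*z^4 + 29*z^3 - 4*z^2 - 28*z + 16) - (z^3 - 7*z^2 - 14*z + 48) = z^6 - z^5 - 13*z^4 + 28*z^3 + 3*z^2 - 14*z - 32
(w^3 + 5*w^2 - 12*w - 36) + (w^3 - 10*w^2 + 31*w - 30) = 2*w^3 - 5*w^2 + 19*w - 66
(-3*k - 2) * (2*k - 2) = -6*k^2 + 2*k + 4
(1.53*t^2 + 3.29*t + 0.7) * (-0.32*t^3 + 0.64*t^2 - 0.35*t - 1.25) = -0.4896*t^5 - 0.0735999999999999*t^4 + 1.3461*t^3 - 2.616*t^2 - 4.3575*t - 0.875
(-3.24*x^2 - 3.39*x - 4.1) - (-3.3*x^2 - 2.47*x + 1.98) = 0.0599999999999996*x^2 - 0.92*x - 6.08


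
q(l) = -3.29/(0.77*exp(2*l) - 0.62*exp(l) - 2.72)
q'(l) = -3.29*(-1.54*exp(2*l) + 0.62*exp(l))/(0.77*exp(2*l) - 0.62*exp(l) - 2.72)^2 = (5.0666*exp(l) - 2.0398)*exp(l)/(-0.77*exp(2*l) + 0.62*exp(l) + 2.72)^2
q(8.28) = -0.00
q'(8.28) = 0.00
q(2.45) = -0.04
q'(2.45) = 0.08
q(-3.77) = 1.20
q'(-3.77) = -0.01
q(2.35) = -0.04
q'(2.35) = 0.09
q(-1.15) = 1.16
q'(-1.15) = -0.02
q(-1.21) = 1.16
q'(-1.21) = -0.02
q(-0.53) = 1.17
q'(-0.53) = 0.07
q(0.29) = 1.51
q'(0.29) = 1.34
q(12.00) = 0.00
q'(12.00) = 0.00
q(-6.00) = 1.21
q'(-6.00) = 0.00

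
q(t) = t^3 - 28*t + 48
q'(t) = 3*t^2 - 28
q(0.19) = 42.69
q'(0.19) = -27.89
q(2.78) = -8.36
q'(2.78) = -4.81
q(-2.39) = 101.27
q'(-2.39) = -10.86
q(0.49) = 34.40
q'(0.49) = -27.28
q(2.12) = -1.83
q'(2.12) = -14.52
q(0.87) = 24.30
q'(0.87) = -25.73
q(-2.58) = 103.07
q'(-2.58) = -8.03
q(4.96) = 31.14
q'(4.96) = 45.80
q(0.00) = 48.00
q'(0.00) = -28.00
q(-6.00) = 0.00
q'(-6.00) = 80.00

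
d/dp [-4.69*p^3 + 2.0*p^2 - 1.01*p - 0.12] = -14.07*p^2 + 4.0*p - 1.01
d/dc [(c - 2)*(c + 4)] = 2*c + 2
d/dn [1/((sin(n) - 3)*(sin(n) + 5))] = -2*(sin(n) + 1)*cos(n)/((sin(n) - 3)^2*(sin(n) + 5)^2)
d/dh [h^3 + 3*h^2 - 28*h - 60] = 3*h^2 + 6*h - 28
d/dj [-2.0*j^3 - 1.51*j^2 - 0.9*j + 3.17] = -6.0*j^2 - 3.02*j - 0.9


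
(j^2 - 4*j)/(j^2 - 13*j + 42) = j*(j - 4)/(j^2 - 13*j + 42)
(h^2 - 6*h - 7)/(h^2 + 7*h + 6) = (h - 7)/(h + 6)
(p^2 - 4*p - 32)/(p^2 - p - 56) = (p + 4)/(p + 7)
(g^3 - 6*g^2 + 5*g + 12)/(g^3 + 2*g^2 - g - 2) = (g^2 - 7*g + 12)/(g^2 + g - 2)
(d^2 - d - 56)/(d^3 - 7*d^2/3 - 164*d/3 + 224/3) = 3/(3*d - 4)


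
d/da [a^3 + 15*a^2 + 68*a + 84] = 3*a^2 + 30*a + 68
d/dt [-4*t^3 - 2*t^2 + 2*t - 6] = -12*t^2 - 4*t + 2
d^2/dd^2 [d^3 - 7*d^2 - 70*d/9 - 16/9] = 6*d - 14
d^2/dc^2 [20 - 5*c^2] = -10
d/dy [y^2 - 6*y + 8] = 2*y - 6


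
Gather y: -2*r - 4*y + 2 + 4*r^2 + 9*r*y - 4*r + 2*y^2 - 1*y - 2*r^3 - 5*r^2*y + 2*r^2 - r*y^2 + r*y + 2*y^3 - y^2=-2*r^3 + 6*r^2 - 6*r + 2*y^3 + y^2*(1 - r) + y*(-5*r^2 + 10*r - 5) + 2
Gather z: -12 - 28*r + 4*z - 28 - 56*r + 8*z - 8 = -84*r + 12*z - 48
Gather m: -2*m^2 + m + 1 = -2*m^2 + m + 1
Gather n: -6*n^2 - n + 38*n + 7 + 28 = -6*n^2 + 37*n + 35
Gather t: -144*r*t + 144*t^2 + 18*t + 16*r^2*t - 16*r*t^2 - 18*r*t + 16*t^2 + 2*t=t^2*(160 - 16*r) + t*(16*r^2 - 162*r + 20)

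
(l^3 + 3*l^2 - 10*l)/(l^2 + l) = (l^2 + 3*l - 10)/(l + 1)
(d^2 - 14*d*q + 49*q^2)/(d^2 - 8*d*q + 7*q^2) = (-d + 7*q)/(-d + q)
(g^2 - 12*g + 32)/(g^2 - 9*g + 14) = (g^2 - 12*g + 32)/(g^2 - 9*g + 14)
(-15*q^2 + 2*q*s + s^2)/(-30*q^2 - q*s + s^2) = (3*q - s)/(6*q - s)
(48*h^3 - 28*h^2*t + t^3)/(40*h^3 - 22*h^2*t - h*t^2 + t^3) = (6*h + t)/(5*h + t)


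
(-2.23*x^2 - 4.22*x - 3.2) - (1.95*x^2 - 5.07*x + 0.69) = -4.18*x^2 + 0.850000000000001*x - 3.89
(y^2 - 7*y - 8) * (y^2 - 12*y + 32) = y^4 - 19*y^3 + 108*y^2 - 128*y - 256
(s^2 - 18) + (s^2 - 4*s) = 2*s^2 - 4*s - 18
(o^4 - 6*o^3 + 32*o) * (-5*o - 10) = -5*o^5 + 20*o^4 + 60*o^3 - 160*o^2 - 320*o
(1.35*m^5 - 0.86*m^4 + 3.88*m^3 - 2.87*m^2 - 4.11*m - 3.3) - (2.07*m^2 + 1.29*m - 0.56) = 1.35*m^5 - 0.86*m^4 + 3.88*m^3 - 4.94*m^2 - 5.4*m - 2.74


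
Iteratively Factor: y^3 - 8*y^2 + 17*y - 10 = (y - 1)*(y^2 - 7*y + 10) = (y - 2)*(y - 1)*(y - 5)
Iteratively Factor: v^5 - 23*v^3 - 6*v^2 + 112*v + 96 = (v - 3)*(v^4 + 3*v^3 - 14*v^2 - 48*v - 32) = (v - 3)*(v + 2)*(v^3 + v^2 - 16*v - 16) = (v - 3)*(v + 2)*(v + 4)*(v^2 - 3*v - 4) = (v - 4)*(v - 3)*(v + 2)*(v + 4)*(v + 1)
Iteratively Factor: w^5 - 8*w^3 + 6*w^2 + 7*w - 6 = (w - 1)*(w^4 + w^3 - 7*w^2 - w + 6) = (w - 1)^2*(w^3 + 2*w^2 - 5*w - 6) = (w - 1)^2*(w + 1)*(w^2 + w - 6) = (w - 1)^2*(w + 1)*(w + 3)*(w - 2)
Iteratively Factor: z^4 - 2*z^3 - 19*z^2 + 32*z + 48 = (z - 3)*(z^3 + z^2 - 16*z - 16) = (z - 3)*(z + 4)*(z^2 - 3*z - 4) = (z - 3)*(z + 1)*(z + 4)*(z - 4)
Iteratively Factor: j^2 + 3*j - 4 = (j + 4)*(j - 1)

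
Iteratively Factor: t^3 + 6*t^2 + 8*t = (t + 2)*(t^2 + 4*t) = (t + 2)*(t + 4)*(t)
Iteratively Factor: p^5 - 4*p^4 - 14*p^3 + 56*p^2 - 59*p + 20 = (p - 1)*(p^4 - 3*p^3 - 17*p^2 + 39*p - 20) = (p - 1)^2*(p^3 - 2*p^2 - 19*p + 20) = (p - 5)*(p - 1)^2*(p^2 + 3*p - 4) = (p - 5)*(p - 1)^3*(p + 4)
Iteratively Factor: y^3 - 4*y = (y)*(y^2 - 4) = y*(y - 2)*(y + 2)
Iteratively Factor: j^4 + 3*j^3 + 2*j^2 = (j + 1)*(j^3 + 2*j^2) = (j + 1)*(j + 2)*(j^2) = j*(j + 1)*(j + 2)*(j)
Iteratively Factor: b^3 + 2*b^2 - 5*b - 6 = (b - 2)*(b^2 + 4*b + 3) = (b - 2)*(b + 1)*(b + 3)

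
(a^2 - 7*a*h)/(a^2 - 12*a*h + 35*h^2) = a/(a - 5*h)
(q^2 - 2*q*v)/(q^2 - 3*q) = (q - 2*v)/(q - 3)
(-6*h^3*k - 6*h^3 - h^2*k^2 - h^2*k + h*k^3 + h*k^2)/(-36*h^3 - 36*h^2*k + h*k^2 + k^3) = h*(6*h^2*k + 6*h^2 + h*k^2 + h*k - k^3 - k^2)/(36*h^3 + 36*h^2*k - h*k^2 - k^3)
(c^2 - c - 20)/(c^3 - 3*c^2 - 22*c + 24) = (c - 5)/(c^2 - 7*c + 6)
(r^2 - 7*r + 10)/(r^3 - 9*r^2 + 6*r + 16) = (r - 5)/(r^2 - 7*r - 8)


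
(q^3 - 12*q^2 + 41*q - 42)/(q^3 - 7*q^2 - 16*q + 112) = (q^2 - 5*q + 6)/(q^2 - 16)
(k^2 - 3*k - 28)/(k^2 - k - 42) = (k + 4)/(k + 6)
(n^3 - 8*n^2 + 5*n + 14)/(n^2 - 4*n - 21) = (n^2 - n - 2)/(n + 3)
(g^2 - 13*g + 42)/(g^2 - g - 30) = (g - 7)/(g + 5)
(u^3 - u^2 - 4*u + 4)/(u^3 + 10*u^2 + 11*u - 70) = (u^2 + u - 2)/(u^2 + 12*u + 35)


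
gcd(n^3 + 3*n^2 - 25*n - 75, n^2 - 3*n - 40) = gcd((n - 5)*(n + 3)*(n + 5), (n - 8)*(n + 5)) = n + 5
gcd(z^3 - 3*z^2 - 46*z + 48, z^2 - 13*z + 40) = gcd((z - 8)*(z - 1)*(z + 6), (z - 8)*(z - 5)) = z - 8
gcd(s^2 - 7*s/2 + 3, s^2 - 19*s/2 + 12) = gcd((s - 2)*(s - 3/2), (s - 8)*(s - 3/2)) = s - 3/2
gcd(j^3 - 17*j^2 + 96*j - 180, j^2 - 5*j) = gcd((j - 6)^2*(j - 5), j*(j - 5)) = j - 5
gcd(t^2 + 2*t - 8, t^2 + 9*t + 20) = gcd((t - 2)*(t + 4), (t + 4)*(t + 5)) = t + 4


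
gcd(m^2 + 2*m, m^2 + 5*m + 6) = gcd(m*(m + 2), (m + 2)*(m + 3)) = m + 2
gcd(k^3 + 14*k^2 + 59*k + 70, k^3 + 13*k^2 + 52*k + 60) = k^2 + 7*k + 10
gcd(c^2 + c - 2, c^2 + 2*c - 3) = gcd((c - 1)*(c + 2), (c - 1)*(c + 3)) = c - 1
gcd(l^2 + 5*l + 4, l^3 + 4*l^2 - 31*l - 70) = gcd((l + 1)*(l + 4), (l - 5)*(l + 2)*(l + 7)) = 1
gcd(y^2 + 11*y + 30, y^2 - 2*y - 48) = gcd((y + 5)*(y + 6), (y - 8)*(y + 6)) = y + 6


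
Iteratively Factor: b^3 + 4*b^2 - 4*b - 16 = (b + 4)*(b^2 - 4) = (b - 2)*(b + 4)*(b + 2)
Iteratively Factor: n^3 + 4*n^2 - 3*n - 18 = (n - 2)*(n^2 + 6*n + 9) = (n - 2)*(n + 3)*(n + 3)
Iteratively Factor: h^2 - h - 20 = (h + 4)*(h - 5)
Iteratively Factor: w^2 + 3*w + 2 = (w + 2)*(w + 1)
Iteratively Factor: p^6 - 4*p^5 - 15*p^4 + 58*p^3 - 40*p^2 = (p)*(p^5 - 4*p^4 - 15*p^3 + 58*p^2 - 40*p) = p*(p + 4)*(p^4 - 8*p^3 + 17*p^2 - 10*p) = p*(p - 1)*(p + 4)*(p^3 - 7*p^2 + 10*p) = p*(p - 2)*(p - 1)*(p + 4)*(p^2 - 5*p) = p^2*(p - 2)*(p - 1)*(p + 4)*(p - 5)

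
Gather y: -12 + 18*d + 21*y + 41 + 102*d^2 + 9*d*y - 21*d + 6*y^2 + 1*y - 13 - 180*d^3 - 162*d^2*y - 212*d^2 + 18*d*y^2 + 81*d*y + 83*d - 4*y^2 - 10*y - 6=-180*d^3 - 110*d^2 + 80*d + y^2*(18*d + 2) + y*(-162*d^2 + 90*d + 12) + 10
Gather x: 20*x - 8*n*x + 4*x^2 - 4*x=4*x^2 + x*(16 - 8*n)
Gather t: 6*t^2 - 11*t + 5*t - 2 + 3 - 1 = 6*t^2 - 6*t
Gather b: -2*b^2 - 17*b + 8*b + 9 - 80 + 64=-2*b^2 - 9*b - 7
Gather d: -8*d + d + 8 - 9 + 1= -7*d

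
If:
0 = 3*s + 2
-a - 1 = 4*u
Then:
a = -4*u - 1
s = -2/3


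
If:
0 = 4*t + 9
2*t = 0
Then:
No Solution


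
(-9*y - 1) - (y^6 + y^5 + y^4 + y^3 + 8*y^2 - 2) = -y^6 - y^5 - y^4 - y^3 - 8*y^2 - 9*y + 1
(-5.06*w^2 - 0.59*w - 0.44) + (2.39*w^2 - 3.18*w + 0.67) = -2.67*w^2 - 3.77*w + 0.23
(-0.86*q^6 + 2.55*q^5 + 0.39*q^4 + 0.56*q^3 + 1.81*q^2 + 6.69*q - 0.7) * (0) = 0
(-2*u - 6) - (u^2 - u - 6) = -u^2 - u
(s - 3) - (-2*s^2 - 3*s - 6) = 2*s^2 + 4*s + 3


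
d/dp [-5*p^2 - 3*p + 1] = -10*p - 3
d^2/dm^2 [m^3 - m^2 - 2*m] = 6*m - 2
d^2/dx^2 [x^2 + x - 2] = 2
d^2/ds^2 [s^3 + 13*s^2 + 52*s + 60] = 6*s + 26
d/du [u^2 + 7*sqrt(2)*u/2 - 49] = 2*u + 7*sqrt(2)/2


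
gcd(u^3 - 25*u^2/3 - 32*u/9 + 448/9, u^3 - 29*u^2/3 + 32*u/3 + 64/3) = u^2 - 32*u/3 + 64/3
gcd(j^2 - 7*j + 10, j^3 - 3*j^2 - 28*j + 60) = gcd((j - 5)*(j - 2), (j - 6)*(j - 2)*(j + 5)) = j - 2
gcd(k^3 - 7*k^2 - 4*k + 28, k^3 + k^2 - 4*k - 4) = k^2 - 4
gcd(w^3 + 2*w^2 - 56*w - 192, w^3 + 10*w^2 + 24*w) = w^2 + 10*w + 24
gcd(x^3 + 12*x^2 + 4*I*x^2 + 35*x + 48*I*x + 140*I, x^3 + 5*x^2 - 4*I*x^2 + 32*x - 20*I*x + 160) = x^2 + x*(5 + 4*I) + 20*I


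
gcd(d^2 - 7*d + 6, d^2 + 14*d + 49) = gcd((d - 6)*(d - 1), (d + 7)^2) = 1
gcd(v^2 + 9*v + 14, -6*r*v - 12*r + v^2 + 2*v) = v + 2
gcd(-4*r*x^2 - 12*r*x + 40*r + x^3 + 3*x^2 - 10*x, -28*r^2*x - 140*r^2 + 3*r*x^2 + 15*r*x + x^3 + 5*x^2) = -4*r*x - 20*r + x^2 + 5*x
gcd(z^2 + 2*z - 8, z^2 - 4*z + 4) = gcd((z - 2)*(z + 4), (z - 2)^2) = z - 2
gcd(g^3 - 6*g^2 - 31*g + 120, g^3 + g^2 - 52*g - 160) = g^2 - 3*g - 40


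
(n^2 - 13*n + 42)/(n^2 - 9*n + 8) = (n^2 - 13*n + 42)/(n^2 - 9*n + 8)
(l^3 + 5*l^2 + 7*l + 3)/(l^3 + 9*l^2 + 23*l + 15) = (l + 1)/(l + 5)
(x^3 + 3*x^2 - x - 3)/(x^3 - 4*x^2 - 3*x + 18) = (x^3 + 3*x^2 - x - 3)/(x^3 - 4*x^2 - 3*x + 18)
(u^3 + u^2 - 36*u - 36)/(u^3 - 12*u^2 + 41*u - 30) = (u^2 + 7*u + 6)/(u^2 - 6*u + 5)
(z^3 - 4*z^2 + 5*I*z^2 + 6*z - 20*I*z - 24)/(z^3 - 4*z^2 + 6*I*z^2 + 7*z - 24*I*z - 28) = (z + 6*I)/(z + 7*I)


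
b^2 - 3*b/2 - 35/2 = (b - 5)*(b + 7/2)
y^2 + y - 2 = (y - 1)*(y + 2)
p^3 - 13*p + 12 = (p - 3)*(p - 1)*(p + 4)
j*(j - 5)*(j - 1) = j^3 - 6*j^2 + 5*j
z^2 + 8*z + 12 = (z + 2)*(z + 6)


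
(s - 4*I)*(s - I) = s^2 - 5*I*s - 4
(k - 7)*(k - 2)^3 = k^4 - 13*k^3 + 54*k^2 - 92*k + 56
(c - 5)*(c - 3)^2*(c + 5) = c^4 - 6*c^3 - 16*c^2 + 150*c - 225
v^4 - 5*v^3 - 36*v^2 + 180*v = v*(v - 6)*(v - 5)*(v + 6)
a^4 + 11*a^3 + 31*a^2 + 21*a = a*(a + 1)*(a + 3)*(a + 7)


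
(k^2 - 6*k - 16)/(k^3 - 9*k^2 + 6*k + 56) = (k - 8)/(k^2 - 11*k + 28)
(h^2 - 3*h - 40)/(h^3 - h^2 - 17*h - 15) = (-h^2 + 3*h + 40)/(-h^3 + h^2 + 17*h + 15)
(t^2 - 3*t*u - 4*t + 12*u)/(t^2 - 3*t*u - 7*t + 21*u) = (t - 4)/(t - 7)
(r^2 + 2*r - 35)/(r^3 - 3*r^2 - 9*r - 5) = (r + 7)/(r^2 + 2*r + 1)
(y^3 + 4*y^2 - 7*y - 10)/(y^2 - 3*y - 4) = (y^2 + 3*y - 10)/(y - 4)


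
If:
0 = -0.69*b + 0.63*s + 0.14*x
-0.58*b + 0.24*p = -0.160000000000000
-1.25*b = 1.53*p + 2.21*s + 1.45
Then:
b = 0.0666548178787438*x - 0.0583606663327463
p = 0.161082476540298*x - 0.80770494363747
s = -0.149219326450265*x - 0.0639188250311031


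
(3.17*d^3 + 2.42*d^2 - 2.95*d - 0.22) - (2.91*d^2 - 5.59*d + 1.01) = 3.17*d^3 - 0.49*d^2 + 2.64*d - 1.23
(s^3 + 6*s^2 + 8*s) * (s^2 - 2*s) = s^5 + 4*s^4 - 4*s^3 - 16*s^2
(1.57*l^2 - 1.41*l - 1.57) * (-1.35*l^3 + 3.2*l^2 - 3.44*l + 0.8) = -2.1195*l^5 + 6.9275*l^4 - 7.7933*l^3 + 1.0824*l^2 + 4.2728*l - 1.256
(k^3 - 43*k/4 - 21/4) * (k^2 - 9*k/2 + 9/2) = k^5 - 9*k^4/2 - 25*k^3/4 + 345*k^2/8 - 99*k/4 - 189/8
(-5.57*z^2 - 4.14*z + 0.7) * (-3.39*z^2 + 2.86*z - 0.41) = 18.8823*z^4 - 1.8956*z^3 - 11.9297*z^2 + 3.6994*z - 0.287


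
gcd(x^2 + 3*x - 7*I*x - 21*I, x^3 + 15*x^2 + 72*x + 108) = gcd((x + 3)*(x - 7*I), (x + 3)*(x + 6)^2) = x + 3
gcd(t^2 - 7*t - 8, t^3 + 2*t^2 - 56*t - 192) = t - 8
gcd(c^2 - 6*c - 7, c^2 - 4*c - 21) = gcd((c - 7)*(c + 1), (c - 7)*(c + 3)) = c - 7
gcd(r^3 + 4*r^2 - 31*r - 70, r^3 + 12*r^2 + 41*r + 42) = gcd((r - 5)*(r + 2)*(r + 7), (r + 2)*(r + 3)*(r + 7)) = r^2 + 9*r + 14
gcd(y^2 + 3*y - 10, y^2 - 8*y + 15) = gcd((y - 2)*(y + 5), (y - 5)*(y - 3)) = 1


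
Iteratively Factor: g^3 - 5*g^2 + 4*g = (g)*(g^2 - 5*g + 4) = g*(g - 1)*(g - 4)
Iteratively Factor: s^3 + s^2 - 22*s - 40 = (s + 2)*(s^2 - s - 20) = (s - 5)*(s + 2)*(s + 4)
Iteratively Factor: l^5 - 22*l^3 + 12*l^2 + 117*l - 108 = (l - 1)*(l^4 + l^3 - 21*l^2 - 9*l + 108) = (l - 1)*(l + 3)*(l^3 - 2*l^2 - 15*l + 36) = (l - 1)*(l + 3)*(l + 4)*(l^2 - 6*l + 9) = (l - 3)*(l - 1)*(l + 3)*(l + 4)*(l - 3)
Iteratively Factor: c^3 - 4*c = (c - 2)*(c^2 + 2*c) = c*(c - 2)*(c + 2)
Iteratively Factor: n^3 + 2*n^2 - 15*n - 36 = (n + 3)*(n^2 - n - 12) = (n - 4)*(n + 3)*(n + 3)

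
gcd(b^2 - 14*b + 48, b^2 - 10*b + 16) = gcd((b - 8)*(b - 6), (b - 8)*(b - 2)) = b - 8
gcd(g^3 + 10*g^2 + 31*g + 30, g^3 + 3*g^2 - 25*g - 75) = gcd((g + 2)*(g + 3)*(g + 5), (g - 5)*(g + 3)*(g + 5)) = g^2 + 8*g + 15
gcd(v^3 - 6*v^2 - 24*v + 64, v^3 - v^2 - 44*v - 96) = v^2 - 4*v - 32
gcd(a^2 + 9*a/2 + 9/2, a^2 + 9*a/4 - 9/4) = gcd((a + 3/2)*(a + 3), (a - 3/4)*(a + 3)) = a + 3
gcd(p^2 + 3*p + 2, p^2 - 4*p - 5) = p + 1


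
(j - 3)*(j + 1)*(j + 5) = j^3 + 3*j^2 - 13*j - 15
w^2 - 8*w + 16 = (w - 4)^2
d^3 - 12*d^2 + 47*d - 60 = (d - 5)*(d - 4)*(d - 3)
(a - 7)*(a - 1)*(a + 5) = a^3 - 3*a^2 - 33*a + 35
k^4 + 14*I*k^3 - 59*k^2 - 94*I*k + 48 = (k + I)*(k + 2*I)*(k + 3*I)*(k + 8*I)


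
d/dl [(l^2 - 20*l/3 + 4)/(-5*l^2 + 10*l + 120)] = -14/(15*l^2 + 120*l + 240)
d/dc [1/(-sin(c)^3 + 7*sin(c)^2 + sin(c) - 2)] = (3*sin(c)^2 - 14*sin(c) - 1)*cos(c)/(-sin(c)*cos(c)^2 + 7*cos(c)^2 - 5)^2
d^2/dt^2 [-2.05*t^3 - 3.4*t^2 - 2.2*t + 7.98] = -12.3*t - 6.8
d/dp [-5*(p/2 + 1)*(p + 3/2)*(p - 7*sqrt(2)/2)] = -15*p^2/2 - 35*p/2 + 35*sqrt(2)*p/2 - 15/2 + 245*sqrt(2)/8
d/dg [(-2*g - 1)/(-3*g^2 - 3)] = 2*(-g^2 - g + 1)/(3*(g^4 + 2*g^2 + 1))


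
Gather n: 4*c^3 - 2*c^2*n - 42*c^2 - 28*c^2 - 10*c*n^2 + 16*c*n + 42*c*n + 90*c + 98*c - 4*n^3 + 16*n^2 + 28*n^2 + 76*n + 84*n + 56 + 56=4*c^3 - 70*c^2 + 188*c - 4*n^3 + n^2*(44 - 10*c) + n*(-2*c^2 + 58*c + 160) + 112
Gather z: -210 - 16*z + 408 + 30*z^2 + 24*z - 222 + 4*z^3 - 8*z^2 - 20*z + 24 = 4*z^3 + 22*z^2 - 12*z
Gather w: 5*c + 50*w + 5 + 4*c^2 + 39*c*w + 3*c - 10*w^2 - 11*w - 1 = 4*c^2 + 8*c - 10*w^2 + w*(39*c + 39) + 4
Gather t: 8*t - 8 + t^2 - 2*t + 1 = t^2 + 6*t - 7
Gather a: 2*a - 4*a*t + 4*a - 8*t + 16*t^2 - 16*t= a*(6 - 4*t) + 16*t^2 - 24*t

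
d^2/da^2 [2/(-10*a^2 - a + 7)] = 4*(100*a^2 + 10*a - (20*a + 1)^2 - 70)/(10*a^2 + a - 7)^3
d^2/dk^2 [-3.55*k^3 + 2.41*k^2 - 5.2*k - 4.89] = 4.82 - 21.3*k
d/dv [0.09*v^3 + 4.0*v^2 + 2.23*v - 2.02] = 0.27*v^2 + 8.0*v + 2.23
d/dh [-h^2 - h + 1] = -2*h - 1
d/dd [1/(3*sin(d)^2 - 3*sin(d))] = (-2/tan(d) + cos(d)/sin(d)^2)/(3*(sin(d) - 1)^2)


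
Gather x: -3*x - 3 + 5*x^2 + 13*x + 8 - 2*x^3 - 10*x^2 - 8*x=-2*x^3 - 5*x^2 + 2*x + 5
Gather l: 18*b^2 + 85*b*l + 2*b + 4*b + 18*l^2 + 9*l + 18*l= 18*b^2 + 6*b + 18*l^2 + l*(85*b + 27)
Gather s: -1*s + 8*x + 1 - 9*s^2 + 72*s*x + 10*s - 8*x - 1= -9*s^2 + s*(72*x + 9)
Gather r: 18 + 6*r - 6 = 6*r + 12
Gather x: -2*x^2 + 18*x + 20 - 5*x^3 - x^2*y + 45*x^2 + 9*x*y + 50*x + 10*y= -5*x^3 + x^2*(43 - y) + x*(9*y + 68) + 10*y + 20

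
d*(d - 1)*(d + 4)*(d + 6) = d^4 + 9*d^3 + 14*d^2 - 24*d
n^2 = n^2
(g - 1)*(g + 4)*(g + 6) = g^3 + 9*g^2 + 14*g - 24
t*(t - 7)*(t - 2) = t^3 - 9*t^2 + 14*t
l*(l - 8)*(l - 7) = l^3 - 15*l^2 + 56*l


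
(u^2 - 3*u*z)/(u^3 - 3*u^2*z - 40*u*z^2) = (-u + 3*z)/(-u^2 + 3*u*z + 40*z^2)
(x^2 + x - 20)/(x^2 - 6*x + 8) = (x + 5)/(x - 2)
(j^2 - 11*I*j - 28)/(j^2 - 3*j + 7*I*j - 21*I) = (j^2 - 11*I*j - 28)/(j^2 + j*(-3 + 7*I) - 21*I)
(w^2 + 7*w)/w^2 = (w + 7)/w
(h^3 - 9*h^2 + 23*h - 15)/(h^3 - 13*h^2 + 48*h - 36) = (h^2 - 8*h + 15)/(h^2 - 12*h + 36)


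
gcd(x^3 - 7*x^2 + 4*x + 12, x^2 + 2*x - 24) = 1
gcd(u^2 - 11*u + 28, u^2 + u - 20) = u - 4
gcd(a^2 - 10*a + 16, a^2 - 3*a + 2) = a - 2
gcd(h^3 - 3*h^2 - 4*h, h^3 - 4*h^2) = h^2 - 4*h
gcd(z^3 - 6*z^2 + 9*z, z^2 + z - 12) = z - 3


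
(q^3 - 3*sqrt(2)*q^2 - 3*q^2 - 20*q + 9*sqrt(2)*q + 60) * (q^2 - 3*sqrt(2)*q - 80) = q^5 - 6*sqrt(2)*q^4 - 3*q^4 - 82*q^3 + 18*sqrt(2)*q^3 + 246*q^2 + 300*sqrt(2)*q^2 - 900*sqrt(2)*q + 1600*q - 4800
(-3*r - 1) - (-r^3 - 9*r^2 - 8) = r^3 + 9*r^2 - 3*r + 7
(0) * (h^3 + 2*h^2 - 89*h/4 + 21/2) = 0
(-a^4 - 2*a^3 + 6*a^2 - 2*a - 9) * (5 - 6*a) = 6*a^5 + 7*a^4 - 46*a^3 + 42*a^2 + 44*a - 45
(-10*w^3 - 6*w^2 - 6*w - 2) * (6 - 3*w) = 30*w^4 - 42*w^3 - 18*w^2 - 30*w - 12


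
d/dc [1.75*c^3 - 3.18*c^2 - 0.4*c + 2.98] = 5.25*c^2 - 6.36*c - 0.4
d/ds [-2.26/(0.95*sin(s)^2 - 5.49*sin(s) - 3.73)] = (4.294*sin(s) - 12.4074)*cos(s)/(-0.95*sin(s)^2 + 5.49*sin(s) + 3.73)^2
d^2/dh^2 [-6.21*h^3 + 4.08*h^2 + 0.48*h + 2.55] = 8.16 - 37.26*h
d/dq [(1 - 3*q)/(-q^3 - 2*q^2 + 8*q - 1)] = (-6*q^3 - 3*q^2 + 4*q - 5)/(q^6 + 4*q^5 - 12*q^4 - 30*q^3 + 68*q^2 - 16*q + 1)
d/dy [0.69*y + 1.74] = 0.690000000000000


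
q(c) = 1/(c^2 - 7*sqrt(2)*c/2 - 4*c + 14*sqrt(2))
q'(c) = (-2*c + 4 + 7*sqrt(2)/2)/(c^2 - 7*sqrt(2)*c/2 - 4*c + 14*sqrt(2))^2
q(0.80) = 0.08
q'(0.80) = 0.04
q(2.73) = 0.35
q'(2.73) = 0.44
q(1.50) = 0.12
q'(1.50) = 0.08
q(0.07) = 0.05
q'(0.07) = 0.02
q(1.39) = 0.11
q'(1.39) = 0.07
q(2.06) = 0.18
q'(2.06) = 0.15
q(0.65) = 0.07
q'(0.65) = 0.04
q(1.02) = 0.09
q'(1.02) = 0.05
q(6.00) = 0.48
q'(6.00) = -0.69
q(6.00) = 0.48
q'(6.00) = -0.69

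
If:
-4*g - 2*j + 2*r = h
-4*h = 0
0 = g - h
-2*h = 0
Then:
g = 0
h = 0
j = r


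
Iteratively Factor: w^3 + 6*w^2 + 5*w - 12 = (w - 1)*(w^2 + 7*w + 12) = (w - 1)*(w + 3)*(w + 4)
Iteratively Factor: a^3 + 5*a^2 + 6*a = (a + 3)*(a^2 + 2*a) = a*(a + 3)*(a + 2)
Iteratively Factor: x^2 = (x)*(x)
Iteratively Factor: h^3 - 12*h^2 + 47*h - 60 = (h - 5)*(h^2 - 7*h + 12) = (h - 5)*(h - 3)*(h - 4)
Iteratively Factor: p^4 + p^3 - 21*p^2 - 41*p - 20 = (p + 1)*(p^3 - 21*p - 20) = (p + 1)^2*(p^2 - p - 20) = (p + 1)^2*(p + 4)*(p - 5)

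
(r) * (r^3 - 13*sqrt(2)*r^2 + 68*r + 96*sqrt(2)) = r^4 - 13*sqrt(2)*r^3 + 68*r^2 + 96*sqrt(2)*r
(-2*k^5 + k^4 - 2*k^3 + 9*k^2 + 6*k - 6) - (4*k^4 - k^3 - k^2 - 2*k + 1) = -2*k^5 - 3*k^4 - k^3 + 10*k^2 + 8*k - 7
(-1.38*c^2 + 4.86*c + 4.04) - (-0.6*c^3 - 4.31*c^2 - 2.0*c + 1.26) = 0.6*c^3 + 2.93*c^2 + 6.86*c + 2.78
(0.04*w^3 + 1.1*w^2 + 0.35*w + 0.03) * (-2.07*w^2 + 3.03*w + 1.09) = -0.0828*w^5 - 2.1558*w^4 + 2.6521*w^3 + 2.1974*w^2 + 0.4724*w + 0.0327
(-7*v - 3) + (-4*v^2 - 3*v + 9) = -4*v^2 - 10*v + 6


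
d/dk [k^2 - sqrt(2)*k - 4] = 2*k - sqrt(2)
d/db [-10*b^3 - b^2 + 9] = 2*b*(-15*b - 1)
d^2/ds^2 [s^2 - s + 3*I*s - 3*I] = 2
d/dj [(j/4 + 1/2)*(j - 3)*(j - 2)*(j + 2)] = j^3 - 3*j^2/4 - 5*j + 1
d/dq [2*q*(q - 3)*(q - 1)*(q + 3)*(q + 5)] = 10*q^4 + 32*q^3 - 84*q^2 - 144*q + 90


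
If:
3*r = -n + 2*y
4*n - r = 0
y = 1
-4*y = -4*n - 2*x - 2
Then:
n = 2/13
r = 8/13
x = 9/13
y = 1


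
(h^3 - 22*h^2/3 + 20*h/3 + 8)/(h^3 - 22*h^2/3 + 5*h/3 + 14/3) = (h^2 - 8*h + 12)/(h^2 - 8*h + 7)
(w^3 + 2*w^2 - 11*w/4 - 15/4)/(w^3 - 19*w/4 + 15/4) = (w + 1)/(w - 1)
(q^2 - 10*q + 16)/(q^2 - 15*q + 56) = (q - 2)/(q - 7)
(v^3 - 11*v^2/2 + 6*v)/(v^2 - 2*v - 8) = v*(2*v - 3)/(2*(v + 2))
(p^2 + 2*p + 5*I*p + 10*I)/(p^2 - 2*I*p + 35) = (p + 2)/(p - 7*I)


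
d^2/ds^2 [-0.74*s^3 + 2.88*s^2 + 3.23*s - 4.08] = 5.76 - 4.44*s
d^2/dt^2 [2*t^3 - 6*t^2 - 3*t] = 12*t - 12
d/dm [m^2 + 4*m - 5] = 2*m + 4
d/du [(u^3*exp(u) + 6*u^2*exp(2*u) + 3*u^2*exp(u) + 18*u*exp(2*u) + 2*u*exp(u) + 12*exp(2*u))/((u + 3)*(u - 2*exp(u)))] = ((u + 3)*(u - 2*exp(u))*(u^3 + 12*u^2*exp(u) + 6*u^2 + 48*u*exp(u) + 8*u + 42*exp(u) + 2) + (u + 3)*(2*exp(u) - 1)*(u^3 + 6*u^2*exp(u) + 3*u^2 + 18*u*exp(u) + 2*u + 12*exp(u)) - (u - 2*exp(u))*(u^3 + 6*u^2*exp(u) + 3*u^2 + 18*u*exp(u) + 2*u + 12*exp(u)))*exp(u)/((u + 3)^2*(u - 2*exp(u))^2)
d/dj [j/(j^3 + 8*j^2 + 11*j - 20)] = (j^3 + 8*j^2 - j*(3*j^2 + 16*j + 11) + 11*j - 20)/(j^3 + 8*j^2 + 11*j - 20)^2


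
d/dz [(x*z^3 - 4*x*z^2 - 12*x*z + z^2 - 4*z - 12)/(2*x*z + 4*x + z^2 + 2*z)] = (4*x^2*z - 12*x^2 + x*z^2 + 2*x + 6)/(4*x^2 + 4*x*z + z^2)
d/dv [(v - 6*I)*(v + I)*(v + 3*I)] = 3*v^2 - 4*I*v + 21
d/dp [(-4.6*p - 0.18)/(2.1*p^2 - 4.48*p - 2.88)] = (9.66*p^2 + 0.756*p + 12.4416)/(4.41*p^4 - 18.816*p^3 + 7.9744*p^2 + 25.8048*p + 8.2944)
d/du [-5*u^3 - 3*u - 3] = -15*u^2 - 3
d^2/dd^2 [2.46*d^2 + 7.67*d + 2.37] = 4.92000000000000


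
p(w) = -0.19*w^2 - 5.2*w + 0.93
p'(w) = -0.38*w - 5.2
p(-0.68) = 4.38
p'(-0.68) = -4.94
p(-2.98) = 14.74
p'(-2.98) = -4.07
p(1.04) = -4.68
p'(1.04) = -5.60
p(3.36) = -18.69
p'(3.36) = -6.48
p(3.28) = -18.17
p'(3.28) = -6.45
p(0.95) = -4.18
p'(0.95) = -5.56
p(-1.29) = 7.32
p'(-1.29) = -4.71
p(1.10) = -5.02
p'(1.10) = -5.62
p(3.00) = -16.38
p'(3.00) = -6.34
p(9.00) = -61.26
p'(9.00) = -8.62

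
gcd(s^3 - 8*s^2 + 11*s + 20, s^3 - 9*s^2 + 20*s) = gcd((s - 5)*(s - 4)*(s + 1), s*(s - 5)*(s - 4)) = s^2 - 9*s + 20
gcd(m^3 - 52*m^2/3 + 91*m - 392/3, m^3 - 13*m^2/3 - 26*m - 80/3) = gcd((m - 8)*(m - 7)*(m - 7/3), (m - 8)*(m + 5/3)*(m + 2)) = m - 8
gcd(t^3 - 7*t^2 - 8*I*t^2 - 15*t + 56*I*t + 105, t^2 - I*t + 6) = t - 3*I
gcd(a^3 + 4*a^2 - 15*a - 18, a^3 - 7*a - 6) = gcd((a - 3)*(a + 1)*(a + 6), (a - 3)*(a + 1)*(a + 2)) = a^2 - 2*a - 3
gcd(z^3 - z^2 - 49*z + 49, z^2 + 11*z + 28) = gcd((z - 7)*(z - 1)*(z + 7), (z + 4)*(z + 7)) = z + 7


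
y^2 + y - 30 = (y - 5)*(y + 6)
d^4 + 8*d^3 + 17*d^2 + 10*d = d*(d + 1)*(d + 2)*(d + 5)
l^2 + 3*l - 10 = (l - 2)*(l + 5)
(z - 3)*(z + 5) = z^2 + 2*z - 15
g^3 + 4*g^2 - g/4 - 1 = (g - 1/2)*(g + 1/2)*(g + 4)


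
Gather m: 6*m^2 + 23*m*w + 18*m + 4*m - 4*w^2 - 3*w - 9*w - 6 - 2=6*m^2 + m*(23*w + 22) - 4*w^2 - 12*w - 8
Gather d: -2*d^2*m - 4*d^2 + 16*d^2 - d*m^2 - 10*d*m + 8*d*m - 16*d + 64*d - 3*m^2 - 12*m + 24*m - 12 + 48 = d^2*(12 - 2*m) + d*(-m^2 - 2*m + 48) - 3*m^2 + 12*m + 36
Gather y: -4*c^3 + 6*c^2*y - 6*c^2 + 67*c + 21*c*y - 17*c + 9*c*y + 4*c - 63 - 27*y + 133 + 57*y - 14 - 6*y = -4*c^3 - 6*c^2 + 54*c + y*(6*c^2 + 30*c + 24) + 56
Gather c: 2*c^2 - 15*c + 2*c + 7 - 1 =2*c^2 - 13*c + 6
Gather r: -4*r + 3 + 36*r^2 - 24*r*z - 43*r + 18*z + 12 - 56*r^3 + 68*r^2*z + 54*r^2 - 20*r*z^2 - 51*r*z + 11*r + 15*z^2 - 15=-56*r^3 + r^2*(68*z + 90) + r*(-20*z^2 - 75*z - 36) + 15*z^2 + 18*z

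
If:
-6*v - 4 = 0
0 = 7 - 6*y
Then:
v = -2/3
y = 7/6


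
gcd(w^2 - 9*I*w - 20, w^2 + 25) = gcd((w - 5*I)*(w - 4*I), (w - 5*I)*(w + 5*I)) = w - 5*I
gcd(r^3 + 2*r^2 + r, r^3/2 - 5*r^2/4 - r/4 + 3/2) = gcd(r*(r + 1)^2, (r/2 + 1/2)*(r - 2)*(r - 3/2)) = r + 1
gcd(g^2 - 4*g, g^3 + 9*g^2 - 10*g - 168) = g - 4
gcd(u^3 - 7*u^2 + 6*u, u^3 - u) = u^2 - u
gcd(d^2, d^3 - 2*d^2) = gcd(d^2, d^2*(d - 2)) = d^2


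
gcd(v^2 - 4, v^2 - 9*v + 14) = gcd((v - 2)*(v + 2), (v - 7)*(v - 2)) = v - 2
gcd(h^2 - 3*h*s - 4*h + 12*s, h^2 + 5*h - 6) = 1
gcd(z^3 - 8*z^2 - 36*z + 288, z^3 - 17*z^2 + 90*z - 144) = z^2 - 14*z + 48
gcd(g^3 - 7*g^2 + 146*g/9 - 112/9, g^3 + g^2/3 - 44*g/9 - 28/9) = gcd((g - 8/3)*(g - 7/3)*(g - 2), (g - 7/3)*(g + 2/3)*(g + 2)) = g - 7/3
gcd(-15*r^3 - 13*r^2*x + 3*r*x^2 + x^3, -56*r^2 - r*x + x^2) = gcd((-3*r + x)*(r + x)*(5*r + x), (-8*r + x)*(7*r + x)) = 1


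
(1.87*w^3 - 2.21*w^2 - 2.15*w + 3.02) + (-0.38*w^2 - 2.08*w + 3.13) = 1.87*w^3 - 2.59*w^2 - 4.23*w + 6.15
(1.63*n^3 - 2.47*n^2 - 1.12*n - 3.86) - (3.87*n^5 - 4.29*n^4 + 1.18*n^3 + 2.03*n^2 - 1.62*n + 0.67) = -3.87*n^5 + 4.29*n^4 + 0.45*n^3 - 4.5*n^2 + 0.5*n - 4.53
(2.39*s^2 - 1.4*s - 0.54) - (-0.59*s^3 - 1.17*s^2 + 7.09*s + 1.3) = 0.59*s^3 + 3.56*s^2 - 8.49*s - 1.84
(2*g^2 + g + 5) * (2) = 4*g^2 + 2*g + 10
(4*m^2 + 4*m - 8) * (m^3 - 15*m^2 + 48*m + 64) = 4*m^5 - 56*m^4 + 124*m^3 + 568*m^2 - 128*m - 512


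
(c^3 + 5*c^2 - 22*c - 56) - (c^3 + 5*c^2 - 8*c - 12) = -14*c - 44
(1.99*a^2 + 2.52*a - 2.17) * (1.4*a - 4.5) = 2.786*a^3 - 5.427*a^2 - 14.378*a + 9.765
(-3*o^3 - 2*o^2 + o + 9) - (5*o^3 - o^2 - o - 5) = -8*o^3 - o^2 + 2*o + 14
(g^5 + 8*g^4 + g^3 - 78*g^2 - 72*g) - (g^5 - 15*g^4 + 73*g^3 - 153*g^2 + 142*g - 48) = 23*g^4 - 72*g^3 + 75*g^2 - 214*g + 48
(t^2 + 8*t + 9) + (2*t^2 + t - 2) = 3*t^2 + 9*t + 7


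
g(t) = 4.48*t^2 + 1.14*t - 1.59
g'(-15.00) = -133.26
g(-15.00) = 989.31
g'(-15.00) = -133.26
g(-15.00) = 989.31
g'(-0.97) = -7.55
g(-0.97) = 1.52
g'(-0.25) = -1.10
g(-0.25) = -1.60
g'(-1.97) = -16.51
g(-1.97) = 13.55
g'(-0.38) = -2.26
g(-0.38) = -1.38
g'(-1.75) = -14.54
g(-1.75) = 10.14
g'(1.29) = 12.70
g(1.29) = 7.34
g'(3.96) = 36.62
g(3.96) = 73.18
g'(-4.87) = -42.50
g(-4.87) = 99.11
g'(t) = 8.96*t + 1.14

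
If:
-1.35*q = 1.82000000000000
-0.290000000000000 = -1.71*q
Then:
No Solution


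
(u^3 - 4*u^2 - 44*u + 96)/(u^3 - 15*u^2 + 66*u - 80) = (u + 6)/(u - 5)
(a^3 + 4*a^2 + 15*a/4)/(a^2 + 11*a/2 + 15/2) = a*(2*a + 3)/(2*(a + 3))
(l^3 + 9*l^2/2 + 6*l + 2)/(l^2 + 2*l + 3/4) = 2*(l^2 + 4*l + 4)/(2*l + 3)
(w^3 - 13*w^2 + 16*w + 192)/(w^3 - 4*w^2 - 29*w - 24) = (w - 8)/(w + 1)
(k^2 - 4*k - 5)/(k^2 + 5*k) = (k^2 - 4*k - 5)/(k*(k + 5))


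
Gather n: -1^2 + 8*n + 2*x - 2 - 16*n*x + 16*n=n*(24 - 16*x) + 2*x - 3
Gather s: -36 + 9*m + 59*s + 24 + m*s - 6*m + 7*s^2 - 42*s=3*m + 7*s^2 + s*(m + 17) - 12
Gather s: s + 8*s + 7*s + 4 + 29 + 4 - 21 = 16*s + 16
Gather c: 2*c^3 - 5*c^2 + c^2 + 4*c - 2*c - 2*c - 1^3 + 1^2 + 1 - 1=2*c^3 - 4*c^2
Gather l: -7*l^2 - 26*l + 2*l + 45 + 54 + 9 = -7*l^2 - 24*l + 108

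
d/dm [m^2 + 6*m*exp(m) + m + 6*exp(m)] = 6*m*exp(m) + 2*m + 12*exp(m) + 1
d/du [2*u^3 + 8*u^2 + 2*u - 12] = 6*u^2 + 16*u + 2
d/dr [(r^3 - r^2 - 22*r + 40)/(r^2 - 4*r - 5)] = (r^4 - 8*r^3 + 11*r^2 - 70*r + 270)/(r^4 - 8*r^3 + 6*r^2 + 40*r + 25)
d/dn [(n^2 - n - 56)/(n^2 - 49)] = 1/(n^2 - 14*n + 49)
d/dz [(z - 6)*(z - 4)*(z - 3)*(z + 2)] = 4*z^3 - 33*z^2 + 56*z + 36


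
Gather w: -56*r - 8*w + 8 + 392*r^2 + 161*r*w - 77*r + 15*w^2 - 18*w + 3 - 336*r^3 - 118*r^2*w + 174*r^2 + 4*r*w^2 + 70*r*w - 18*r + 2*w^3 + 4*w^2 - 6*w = -336*r^3 + 566*r^2 - 151*r + 2*w^3 + w^2*(4*r + 19) + w*(-118*r^2 + 231*r - 32) + 11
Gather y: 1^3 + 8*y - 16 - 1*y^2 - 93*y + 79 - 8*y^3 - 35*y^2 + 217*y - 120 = -8*y^3 - 36*y^2 + 132*y - 56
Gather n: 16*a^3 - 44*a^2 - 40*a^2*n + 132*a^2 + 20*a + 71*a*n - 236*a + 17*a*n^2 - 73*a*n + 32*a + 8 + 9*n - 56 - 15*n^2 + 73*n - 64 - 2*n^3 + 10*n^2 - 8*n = 16*a^3 + 88*a^2 - 184*a - 2*n^3 + n^2*(17*a - 5) + n*(-40*a^2 - 2*a + 74) - 112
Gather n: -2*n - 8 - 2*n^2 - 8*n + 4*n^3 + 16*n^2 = 4*n^3 + 14*n^2 - 10*n - 8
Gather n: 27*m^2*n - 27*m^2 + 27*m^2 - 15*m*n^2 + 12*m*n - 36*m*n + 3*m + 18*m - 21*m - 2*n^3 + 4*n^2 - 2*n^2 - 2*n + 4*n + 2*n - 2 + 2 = -2*n^3 + n^2*(2 - 15*m) + n*(27*m^2 - 24*m + 4)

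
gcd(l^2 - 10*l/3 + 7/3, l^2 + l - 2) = l - 1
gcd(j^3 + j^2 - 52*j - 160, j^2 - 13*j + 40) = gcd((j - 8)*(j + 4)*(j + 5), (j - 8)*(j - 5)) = j - 8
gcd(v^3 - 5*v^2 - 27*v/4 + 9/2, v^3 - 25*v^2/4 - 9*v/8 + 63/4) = v^2 - 9*v/2 - 9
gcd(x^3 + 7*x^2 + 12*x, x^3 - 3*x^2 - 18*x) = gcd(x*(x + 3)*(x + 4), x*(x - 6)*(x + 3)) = x^2 + 3*x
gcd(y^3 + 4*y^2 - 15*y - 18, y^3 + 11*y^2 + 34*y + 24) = y^2 + 7*y + 6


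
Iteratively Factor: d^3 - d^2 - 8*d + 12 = (d - 2)*(d^2 + d - 6) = (d - 2)^2*(d + 3)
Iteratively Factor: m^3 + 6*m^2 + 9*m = (m)*(m^2 + 6*m + 9) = m*(m + 3)*(m + 3)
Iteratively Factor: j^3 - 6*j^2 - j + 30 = (j + 2)*(j^2 - 8*j + 15) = (j - 3)*(j + 2)*(j - 5)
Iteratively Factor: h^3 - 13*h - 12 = (h - 4)*(h^2 + 4*h + 3) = (h - 4)*(h + 1)*(h + 3)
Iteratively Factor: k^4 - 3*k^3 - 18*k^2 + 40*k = (k)*(k^3 - 3*k^2 - 18*k + 40) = k*(k - 2)*(k^2 - k - 20) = k*(k - 5)*(k - 2)*(k + 4)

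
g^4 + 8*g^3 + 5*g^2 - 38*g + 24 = (g - 1)^2*(g + 4)*(g + 6)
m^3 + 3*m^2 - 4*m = m*(m - 1)*(m + 4)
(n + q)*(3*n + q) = 3*n^2 + 4*n*q + q^2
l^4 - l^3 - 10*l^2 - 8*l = l*(l - 4)*(l + 1)*(l + 2)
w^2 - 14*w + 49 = (w - 7)^2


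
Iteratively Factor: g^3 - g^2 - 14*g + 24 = (g - 3)*(g^2 + 2*g - 8) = (g - 3)*(g - 2)*(g + 4)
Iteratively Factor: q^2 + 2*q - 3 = (q - 1)*(q + 3)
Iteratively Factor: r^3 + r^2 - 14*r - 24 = (r - 4)*(r^2 + 5*r + 6) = (r - 4)*(r + 2)*(r + 3)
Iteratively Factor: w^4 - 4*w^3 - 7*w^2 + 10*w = (w)*(w^3 - 4*w^2 - 7*w + 10) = w*(w + 2)*(w^2 - 6*w + 5) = w*(w - 1)*(w + 2)*(w - 5)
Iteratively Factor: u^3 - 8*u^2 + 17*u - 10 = (u - 1)*(u^2 - 7*u + 10) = (u - 5)*(u - 1)*(u - 2)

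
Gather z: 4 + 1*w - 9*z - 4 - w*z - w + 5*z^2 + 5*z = 5*z^2 + z*(-w - 4)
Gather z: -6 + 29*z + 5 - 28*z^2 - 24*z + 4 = -28*z^2 + 5*z + 3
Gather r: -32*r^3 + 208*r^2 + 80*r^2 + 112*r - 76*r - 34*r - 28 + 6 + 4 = -32*r^3 + 288*r^2 + 2*r - 18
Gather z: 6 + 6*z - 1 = 6*z + 5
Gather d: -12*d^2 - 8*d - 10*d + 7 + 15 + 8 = -12*d^2 - 18*d + 30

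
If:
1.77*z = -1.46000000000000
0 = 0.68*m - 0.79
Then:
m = 1.16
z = -0.82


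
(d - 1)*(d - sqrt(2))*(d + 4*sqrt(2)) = d^3 - d^2 + 3*sqrt(2)*d^2 - 8*d - 3*sqrt(2)*d + 8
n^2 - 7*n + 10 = (n - 5)*(n - 2)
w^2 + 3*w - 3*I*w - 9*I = (w + 3)*(w - 3*I)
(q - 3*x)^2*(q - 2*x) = q^3 - 8*q^2*x + 21*q*x^2 - 18*x^3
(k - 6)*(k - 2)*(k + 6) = k^3 - 2*k^2 - 36*k + 72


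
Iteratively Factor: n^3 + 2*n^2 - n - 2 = (n + 1)*(n^2 + n - 2) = (n - 1)*(n + 1)*(n + 2)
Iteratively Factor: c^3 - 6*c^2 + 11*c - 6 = (c - 1)*(c^2 - 5*c + 6) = (c - 3)*(c - 1)*(c - 2)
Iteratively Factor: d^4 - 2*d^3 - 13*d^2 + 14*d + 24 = (d - 2)*(d^3 - 13*d - 12) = (d - 2)*(d + 1)*(d^2 - d - 12) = (d - 2)*(d + 1)*(d + 3)*(d - 4)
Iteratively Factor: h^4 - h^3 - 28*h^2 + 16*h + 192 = (h + 4)*(h^3 - 5*h^2 - 8*h + 48) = (h + 3)*(h + 4)*(h^2 - 8*h + 16) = (h - 4)*(h + 3)*(h + 4)*(h - 4)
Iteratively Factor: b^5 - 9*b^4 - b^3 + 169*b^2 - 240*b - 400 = (b - 5)*(b^4 - 4*b^3 - 21*b^2 + 64*b + 80) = (b - 5)^2*(b^3 + b^2 - 16*b - 16) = (b - 5)^2*(b - 4)*(b^2 + 5*b + 4) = (b - 5)^2*(b - 4)*(b + 1)*(b + 4)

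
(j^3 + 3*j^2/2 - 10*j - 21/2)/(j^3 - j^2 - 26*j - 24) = (2*j^2 + j - 21)/(2*(j^2 - 2*j - 24))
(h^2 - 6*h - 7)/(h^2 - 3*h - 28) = (h + 1)/(h + 4)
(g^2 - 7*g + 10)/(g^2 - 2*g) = (g - 5)/g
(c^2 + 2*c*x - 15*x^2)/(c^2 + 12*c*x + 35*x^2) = (c - 3*x)/(c + 7*x)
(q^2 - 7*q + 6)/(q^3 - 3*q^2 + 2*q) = (q - 6)/(q*(q - 2))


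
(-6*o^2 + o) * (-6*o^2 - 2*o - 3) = 36*o^4 + 6*o^3 + 16*o^2 - 3*o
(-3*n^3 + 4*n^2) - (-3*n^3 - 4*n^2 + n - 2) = 8*n^2 - n + 2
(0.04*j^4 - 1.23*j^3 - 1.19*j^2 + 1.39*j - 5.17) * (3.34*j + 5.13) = 0.1336*j^5 - 3.903*j^4 - 10.2845*j^3 - 1.4621*j^2 - 10.1371*j - 26.5221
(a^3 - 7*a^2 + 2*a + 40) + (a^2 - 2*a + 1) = a^3 - 6*a^2 + 41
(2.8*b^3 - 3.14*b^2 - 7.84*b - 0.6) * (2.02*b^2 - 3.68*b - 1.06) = 5.656*b^5 - 16.6468*b^4 - 7.2496*b^3 + 30.9676*b^2 + 10.5184*b + 0.636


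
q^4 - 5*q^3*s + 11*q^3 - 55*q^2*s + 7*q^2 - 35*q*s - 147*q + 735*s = (q - 3)*(q + 7)^2*(q - 5*s)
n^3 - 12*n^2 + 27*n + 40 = (n - 8)*(n - 5)*(n + 1)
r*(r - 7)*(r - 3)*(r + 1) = r^4 - 9*r^3 + 11*r^2 + 21*r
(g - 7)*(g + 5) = g^2 - 2*g - 35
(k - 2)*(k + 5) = k^2 + 3*k - 10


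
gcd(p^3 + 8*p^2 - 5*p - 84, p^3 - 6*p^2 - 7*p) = 1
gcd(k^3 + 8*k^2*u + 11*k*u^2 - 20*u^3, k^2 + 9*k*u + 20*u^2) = k^2 + 9*k*u + 20*u^2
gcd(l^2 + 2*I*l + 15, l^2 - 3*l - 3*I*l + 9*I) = l - 3*I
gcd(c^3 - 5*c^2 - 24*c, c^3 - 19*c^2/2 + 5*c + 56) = c - 8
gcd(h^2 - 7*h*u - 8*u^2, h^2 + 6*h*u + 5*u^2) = h + u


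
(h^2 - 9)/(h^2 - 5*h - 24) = (h - 3)/(h - 8)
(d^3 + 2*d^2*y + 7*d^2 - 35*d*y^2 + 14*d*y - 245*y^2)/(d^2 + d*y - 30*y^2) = (d^2 + 7*d*y + 7*d + 49*y)/(d + 6*y)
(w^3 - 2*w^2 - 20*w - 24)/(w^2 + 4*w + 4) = w - 6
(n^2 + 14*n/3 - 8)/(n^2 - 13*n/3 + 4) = (n + 6)/(n - 3)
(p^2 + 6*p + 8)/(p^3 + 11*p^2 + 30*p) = (p^2 + 6*p + 8)/(p*(p^2 + 11*p + 30))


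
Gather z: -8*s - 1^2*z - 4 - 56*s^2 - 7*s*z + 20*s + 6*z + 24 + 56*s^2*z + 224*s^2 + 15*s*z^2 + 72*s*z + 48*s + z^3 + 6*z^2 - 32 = 168*s^2 + 60*s + z^3 + z^2*(15*s + 6) + z*(56*s^2 + 65*s + 5) - 12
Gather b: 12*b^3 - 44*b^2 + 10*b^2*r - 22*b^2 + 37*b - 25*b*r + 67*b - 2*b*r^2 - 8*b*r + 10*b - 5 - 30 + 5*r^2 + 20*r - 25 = 12*b^3 + b^2*(10*r - 66) + b*(-2*r^2 - 33*r + 114) + 5*r^2 + 20*r - 60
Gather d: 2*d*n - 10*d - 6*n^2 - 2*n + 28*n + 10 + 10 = d*(2*n - 10) - 6*n^2 + 26*n + 20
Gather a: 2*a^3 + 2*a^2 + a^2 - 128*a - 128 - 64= 2*a^3 + 3*a^2 - 128*a - 192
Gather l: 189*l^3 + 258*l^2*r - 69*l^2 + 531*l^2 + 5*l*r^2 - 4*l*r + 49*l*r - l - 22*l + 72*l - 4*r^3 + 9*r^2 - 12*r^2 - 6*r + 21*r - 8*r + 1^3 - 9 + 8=189*l^3 + l^2*(258*r + 462) + l*(5*r^2 + 45*r + 49) - 4*r^3 - 3*r^2 + 7*r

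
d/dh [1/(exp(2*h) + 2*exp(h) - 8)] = -2*(exp(h) + 1)*exp(h)/(exp(2*h) + 2*exp(h) - 8)^2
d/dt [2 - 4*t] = -4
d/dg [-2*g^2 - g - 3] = -4*g - 1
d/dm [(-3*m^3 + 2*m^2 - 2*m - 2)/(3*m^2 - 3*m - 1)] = (-9*m^4 + 18*m^3 + 9*m^2 + 8*m - 4)/(9*m^4 - 18*m^3 + 3*m^2 + 6*m + 1)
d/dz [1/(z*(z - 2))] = 2*(1 - z)/(z^2*(z^2 - 4*z + 4))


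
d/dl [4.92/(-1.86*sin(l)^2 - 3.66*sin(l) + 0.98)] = (18.3024*sin(l) + 18.0072)*cos(l)/(1.86*sin(l)^2 + 3.66*sin(l) - 0.98)^2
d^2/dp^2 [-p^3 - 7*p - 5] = -6*p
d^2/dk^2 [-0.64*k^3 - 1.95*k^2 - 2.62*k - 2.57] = -3.84*k - 3.9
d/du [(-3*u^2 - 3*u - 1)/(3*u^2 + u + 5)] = 2*(3*u^2 - 12*u - 7)/(9*u^4 + 6*u^3 + 31*u^2 + 10*u + 25)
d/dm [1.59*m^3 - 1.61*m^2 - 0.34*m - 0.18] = 4.77*m^2 - 3.22*m - 0.34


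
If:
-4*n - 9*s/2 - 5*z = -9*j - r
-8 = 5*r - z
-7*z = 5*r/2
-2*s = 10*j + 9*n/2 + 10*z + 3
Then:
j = 7*s/46 - 2192/12075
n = -18*s/23 - 1166/805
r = -112/75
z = 8/15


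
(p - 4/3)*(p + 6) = p^2 + 14*p/3 - 8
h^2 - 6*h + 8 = (h - 4)*(h - 2)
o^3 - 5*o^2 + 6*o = o*(o - 3)*(o - 2)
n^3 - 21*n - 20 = (n - 5)*(n + 1)*(n + 4)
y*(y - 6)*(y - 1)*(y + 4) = y^4 - 3*y^3 - 22*y^2 + 24*y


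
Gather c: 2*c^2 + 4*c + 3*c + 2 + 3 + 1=2*c^2 + 7*c + 6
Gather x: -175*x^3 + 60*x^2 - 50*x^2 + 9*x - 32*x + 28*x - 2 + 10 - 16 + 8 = -175*x^3 + 10*x^2 + 5*x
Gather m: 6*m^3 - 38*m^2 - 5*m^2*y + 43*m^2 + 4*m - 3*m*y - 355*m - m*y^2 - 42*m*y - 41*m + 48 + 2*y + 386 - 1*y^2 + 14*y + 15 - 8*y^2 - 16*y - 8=6*m^3 + m^2*(5 - 5*y) + m*(-y^2 - 45*y - 392) - 9*y^2 + 441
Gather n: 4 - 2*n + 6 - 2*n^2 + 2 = -2*n^2 - 2*n + 12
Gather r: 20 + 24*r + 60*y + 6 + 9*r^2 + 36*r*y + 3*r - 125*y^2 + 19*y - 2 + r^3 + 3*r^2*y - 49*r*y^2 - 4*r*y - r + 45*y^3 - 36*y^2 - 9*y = r^3 + r^2*(3*y + 9) + r*(-49*y^2 + 32*y + 26) + 45*y^3 - 161*y^2 + 70*y + 24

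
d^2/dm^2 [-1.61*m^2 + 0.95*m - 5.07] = -3.22000000000000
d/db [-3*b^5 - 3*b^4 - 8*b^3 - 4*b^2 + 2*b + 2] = -15*b^4 - 12*b^3 - 24*b^2 - 8*b + 2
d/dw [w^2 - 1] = 2*w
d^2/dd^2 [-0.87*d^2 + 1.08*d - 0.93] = -1.74000000000000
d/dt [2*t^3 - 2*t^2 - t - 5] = 6*t^2 - 4*t - 1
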